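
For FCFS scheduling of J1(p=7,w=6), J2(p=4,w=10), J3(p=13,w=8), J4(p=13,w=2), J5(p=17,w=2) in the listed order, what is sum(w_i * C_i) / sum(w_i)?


Completion times:
  J1: C=7, w×C=6×7=42
  J2: C=11, w×C=10×11=110
  J3: C=24, w×C=8×24=192
  J4: C=37, w×C=2×37=74
  J5: C=54, w×C=2×54=108
Sum w×C = 526
Sum w = 28
Weighted avg = 526/28
= 18.79


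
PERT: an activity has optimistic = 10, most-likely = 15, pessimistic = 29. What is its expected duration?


te = (o + 4m + p) / 6
= (10 + 4×15 + 29) / 6
= (10 + 60 + 29) / 6
= 99 / 6
= 16.50


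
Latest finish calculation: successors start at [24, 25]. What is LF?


LF = min of all successor start times
Successors start at: [24, 25]
LF = min(24, 25)
= 24


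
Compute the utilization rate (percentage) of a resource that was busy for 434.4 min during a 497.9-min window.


Utilization = busy / total × 100
= 434.4 / 497.9 × 100
= 87.2%


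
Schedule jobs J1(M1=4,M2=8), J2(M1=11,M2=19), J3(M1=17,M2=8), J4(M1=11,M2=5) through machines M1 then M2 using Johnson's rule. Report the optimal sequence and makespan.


Johnson's rule:
Group 1 (M1≤M2, sort by M1): ['J1', 'J2']
Group 2 (M1>M2, sort desc M2): ['J3', 'J4']
Sequence: J1 → J2 → J3 → J4
Makespan calculation:
  J1: M1 done=4, M2 done=12
  J2: M1 done=15, M2 done=34
  J3: M1 done=32, M2 done=42
  J4: M1 done=43, M2 done=48
= Sequence: J1 → J2 → J3 → J4, Makespan: 48


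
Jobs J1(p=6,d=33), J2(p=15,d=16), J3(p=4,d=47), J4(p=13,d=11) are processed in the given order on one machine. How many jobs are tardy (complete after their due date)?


Completion vs due date:
  J1: C=6, d=33 → on time
  J2: C=21, d=16 → TARDY
  J3: C=25, d=47 → on time
  J4: C=38, d=11 → TARDY
Tardy jobs: J2, J4
Count = 2


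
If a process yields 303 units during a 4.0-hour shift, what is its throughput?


Throughput = units / time
= 303 / 4.0
= 75.8 units/hour


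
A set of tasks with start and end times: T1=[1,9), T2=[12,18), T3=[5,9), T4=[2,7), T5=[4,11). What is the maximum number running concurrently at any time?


Check each time point for overlaps:
  t=5: 4 tasks active (T1, T3, T4, T5)
Max concurrent = 4


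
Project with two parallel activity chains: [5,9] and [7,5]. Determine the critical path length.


Path A: 5 + 9 = 14
Path B: 7 + 5 = 12
Critical path = longest = max(14, 12)
= 14 (Path A)


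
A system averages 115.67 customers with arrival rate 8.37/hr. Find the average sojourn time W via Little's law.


Little's law: L = λW → W = L / λ
= 115.67 / 8.37
= 13.82 hours


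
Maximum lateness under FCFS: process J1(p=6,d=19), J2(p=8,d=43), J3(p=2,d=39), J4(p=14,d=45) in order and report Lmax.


Lateness per job (L = C - d):
  J1: C=6, d=19, L=-13
  J2: C=14, d=43, L=-29
  J3: C=16, d=39, L=-23
  J4: C=30, d=45, L=-15
Lmax = max(-13, -29, -23, -15)
= -13


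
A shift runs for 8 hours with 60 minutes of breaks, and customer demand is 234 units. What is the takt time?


Available = 8×60 - 60 = 420 min
Takt time = 420 / 234
= 1.79 min/unit


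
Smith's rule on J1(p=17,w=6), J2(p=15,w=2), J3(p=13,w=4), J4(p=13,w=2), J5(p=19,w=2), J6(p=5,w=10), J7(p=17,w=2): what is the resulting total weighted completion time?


WSPT order (by p/w): J6 → J1 → J3 → J4 → J2 → J7 → J5
  J6: C=5, w·C=10×5=50
  J1: C=22, w·C=6×22=132
  J3: C=35, w·C=4×35=140
  J4: C=48, w·C=2×48=96
  J2: C=63, w·C=2×63=126
  J7: C=80, w·C=2×80=160
  J5: C=99, w·C=2×99=198
Σ w·C = 902
= 902


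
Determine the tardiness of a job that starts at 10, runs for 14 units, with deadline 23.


Completion = start + processing = 10 + 14 = 24
Tardiness = max(0, C - d) = max(0, 24 - 23)
= max(0, 1)
= 1


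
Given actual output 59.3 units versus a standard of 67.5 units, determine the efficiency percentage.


Efficiency = (actual / standard) × 100
= (59.3 / 67.5) × 100
= 87.9%


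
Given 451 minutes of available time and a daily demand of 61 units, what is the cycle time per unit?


Cycle time = available time / demand
= 451 / 61
= 7.39 min/unit


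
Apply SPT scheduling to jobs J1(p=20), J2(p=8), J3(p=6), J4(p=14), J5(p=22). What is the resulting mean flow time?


SPT order: J3 → J2 → J4 → J1 → J5
Completion times:
  J3: C=6
  J2: C=14
  J4: C=28
  J1: C=48
  J5: C=70
Sum = 166, n = 5
Mean flow = 166/5
= 33.20


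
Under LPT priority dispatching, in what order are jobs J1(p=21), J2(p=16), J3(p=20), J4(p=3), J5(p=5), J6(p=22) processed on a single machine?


LPT: sort by longest processing time first
  J6: p=22
  J1: p=21
  J3: p=20
  J2: p=16
  J5: p=5
  J4: p=3
Order: J6 → J1 → J3 → J2 → J5 → J4


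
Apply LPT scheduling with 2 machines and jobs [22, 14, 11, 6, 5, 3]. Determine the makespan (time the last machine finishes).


Jobs (LPT sorted): [22, 14, 11, 6, 5, 3]
Machines: 2
  J=22 → Machine 1 (load: 0+22=22)
  J=14 → Machine 2 (load: 0+14=14)
  J=11 → Machine 2 (load: 14+11=25)
  J=6 → Machine 1 (load: 22+6=28)
  J=5 → Machine 2 (load: 25+5=30)
  J=3 → Machine 1 (load: 28+3=31)
Machine loads: [31, 30]
Makespan = max = 31 time units


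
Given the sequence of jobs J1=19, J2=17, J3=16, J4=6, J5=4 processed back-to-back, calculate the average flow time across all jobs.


Completion times:
  J1: completes at 19
  J2: completes at 36
  J3: completes at 52
  J4: completes at 58
  J5: completes at 62
Sum = 227
Average = 227/5
= 45.40


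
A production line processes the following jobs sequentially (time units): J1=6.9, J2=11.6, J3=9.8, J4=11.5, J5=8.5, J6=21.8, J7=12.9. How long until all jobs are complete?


Sequential makespan: sum all processing times
= 6.9 + 11.6 + 9.8 + 11.5 + 8.5 + 21.8 + 12.9
= 83.0 time units


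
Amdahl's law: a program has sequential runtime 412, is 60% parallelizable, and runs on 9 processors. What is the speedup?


Amdahl's law: T_p = T × ((1-p) + p/N)
= 412 × ((1-0.6) + 0.6/9)
= 412 × (0.40 + 0.0667)
= 412 × 0.4667
= 192.27
Speedup = 412/192.27
= 2.14×


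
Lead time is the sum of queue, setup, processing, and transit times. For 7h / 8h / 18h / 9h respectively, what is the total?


Lead time = queue + setup + processing + transit
= 7 + 8 + 18 + 9
= 42 hours


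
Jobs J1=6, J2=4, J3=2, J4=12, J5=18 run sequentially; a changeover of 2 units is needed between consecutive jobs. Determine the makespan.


Makespan = Σ processing + (n-1) × setup
= (6 + 4 + 2 + 12 + 18) + (5-1)×2
= 42 + 8
= 50 time units


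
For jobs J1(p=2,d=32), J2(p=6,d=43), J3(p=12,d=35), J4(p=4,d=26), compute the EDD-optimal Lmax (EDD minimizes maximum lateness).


EDD order: J4 → J1 → J3 → J2
Completion and lateness:
  J4: C=4, d=26, L=4-26=-22
  J1: C=6, d=32, L=6-32=-26
  J3: C=18, d=35, L=18-35=-17
  J2: C=24, d=43, L=24-43=-19
Lmax = max(-22, -26, -17, -19)
= -17


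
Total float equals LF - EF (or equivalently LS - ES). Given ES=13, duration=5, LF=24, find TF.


EF = ES + duration = 13 + 5 = 18
LS = LF - duration = 24 - 5 = 19
Total Float = LF - EF = 24 - 18
(or LS - ES = 19 - 13)
= 6


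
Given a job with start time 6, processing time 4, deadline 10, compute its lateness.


Completion = 6 + 4 = 10
Lateness = C - d = 10 - 10
= 0


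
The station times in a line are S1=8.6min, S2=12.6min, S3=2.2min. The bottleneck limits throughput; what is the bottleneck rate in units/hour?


Bottleneck = longest station time
Station times: [8.6, 12.6, 2.2]
Max = 12.6 min
Rate = 60 / 12.6
= 4.76 units/hour (bottleneck: 12.6min)


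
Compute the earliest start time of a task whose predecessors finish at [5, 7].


ES = max of all predecessor completion times
Predecessors: [5, 7]
ES = max(5, 7)
= 7


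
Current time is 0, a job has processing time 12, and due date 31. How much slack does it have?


Slack = due - current_time - processing
= 31 - 0 - 12
= 19


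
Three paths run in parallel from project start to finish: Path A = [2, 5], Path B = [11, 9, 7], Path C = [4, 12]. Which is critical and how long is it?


Path A: 2 + 5 = 7
Path B: 11 + 9 + 7 = 27
Path C: 4 + 12 = 16
Critical path = longest = max(7, 27, 16)
= 27 (Path B)


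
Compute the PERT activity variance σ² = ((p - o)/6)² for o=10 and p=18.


σ² = ((p - o) / 6)² = (p - o)² / 36
= (18 - 10)² / 36
= 8² / 36
= 64 / 36
= 1.7778


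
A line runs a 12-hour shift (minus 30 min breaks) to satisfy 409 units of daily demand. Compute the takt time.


Available = 12×60 - 30 = 690 min
Takt time = 690 / 409
= 1.69 min/unit


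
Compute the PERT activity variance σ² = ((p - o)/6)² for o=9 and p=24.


σ² = ((p - o) / 6)² = (p - o)² / 36
= (24 - 9)² / 36
= 15² / 36
= 225 / 36
= 6.2500


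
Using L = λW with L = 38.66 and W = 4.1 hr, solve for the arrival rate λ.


Little's law: L = λW → λ = L / W
= 38.66 / 4.1
= 9.43 per hour


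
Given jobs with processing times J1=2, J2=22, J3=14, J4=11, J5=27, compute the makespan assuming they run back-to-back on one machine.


Sequential makespan: sum all processing times
= 2 + 22 + 14 + 11 + 27
= 76 time units


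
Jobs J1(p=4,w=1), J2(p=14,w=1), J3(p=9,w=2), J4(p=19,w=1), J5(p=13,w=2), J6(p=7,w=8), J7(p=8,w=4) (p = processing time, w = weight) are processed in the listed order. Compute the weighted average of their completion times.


Completion times:
  J1: C=4, w×C=1×4=4
  J2: C=18, w×C=1×18=18
  J3: C=27, w×C=2×27=54
  J4: C=46, w×C=1×46=46
  J5: C=59, w×C=2×59=118
  J6: C=66, w×C=8×66=528
  J7: C=74, w×C=4×74=296
Sum w×C = 1064
Sum w = 19
Weighted avg = 1064/19
= 56.00


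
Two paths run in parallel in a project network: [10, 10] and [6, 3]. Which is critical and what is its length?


Path A: 10 + 10 = 20
Path B: 6 + 3 = 9
Critical path = longest = max(20, 9)
= 20 (Path A)


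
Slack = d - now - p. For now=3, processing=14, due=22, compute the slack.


Slack = due - current_time - processing
= 22 - 3 - 14
= 5


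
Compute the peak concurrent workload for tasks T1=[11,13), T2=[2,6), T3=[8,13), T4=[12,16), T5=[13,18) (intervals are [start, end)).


Check each time point for overlaps:
  t=12: 3 tasks active (T1, T3, T4)
Max concurrent = 3


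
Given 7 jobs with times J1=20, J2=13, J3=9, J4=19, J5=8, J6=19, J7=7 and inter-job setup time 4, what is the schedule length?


Makespan = Σ processing + (n-1) × setup
= (20 + 13 + 9 + 19 + 8 + 19 + 7) + (7-1)×4
= 95 + 24
= 119 time units


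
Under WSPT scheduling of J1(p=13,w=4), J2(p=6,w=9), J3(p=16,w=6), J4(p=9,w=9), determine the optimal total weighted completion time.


WSPT order (by p/w): J2 → J4 → J3 → J1
  J2: C=6, w·C=9×6=54
  J4: C=15, w·C=9×15=135
  J3: C=31, w·C=6×31=186
  J1: C=44, w·C=4×44=176
Σ w·C = 551
= 551


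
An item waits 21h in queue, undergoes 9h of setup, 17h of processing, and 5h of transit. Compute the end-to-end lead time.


Lead time = queue + setup + processing + transit
= 21 + 9 + 17 + 5
= 52 hours


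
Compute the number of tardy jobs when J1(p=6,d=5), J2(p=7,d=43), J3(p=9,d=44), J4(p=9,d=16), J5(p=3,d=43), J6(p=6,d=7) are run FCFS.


Completion vs due date:
  J1: C=6, d=5 → TARDY
  J2: C=13, d=43 → on time
  J3: C=22, d=44 → on time
  J4: C=31, d=16 → TARDY
  J5: C=34, d=43 → on time
  J6: C=40, d=7 → TARDY
Tardy jobs: J1, J4, J6
Count = 3


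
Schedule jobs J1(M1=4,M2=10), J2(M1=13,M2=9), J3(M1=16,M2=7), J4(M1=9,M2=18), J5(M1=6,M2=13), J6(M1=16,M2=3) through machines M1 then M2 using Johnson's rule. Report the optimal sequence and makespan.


Johnson's rule:
Group 1 (M1≤M2, sort by M1): ['J1', 'J5', 'J4']
Group 2 (M1>M2, sort desc M2): ['J2', 'J3', 'J6']
Sequence: J1 → J5 → J4 → J2 → J3 → J6
Makespan calculation:
  J1: M1 done=4, M2 done=14
  J5: M1 done=10, M2 done=27
  J4: M1 done=19, M2 done=45
  J2: M1 done=32, M2 done=54
  J3: M1 done=48, M2 done=61
  J6: M1 done=64, M2 done=67
= Sequence: J1 → J5 → J4 → J2 → J3 → J6, Makespan: 67


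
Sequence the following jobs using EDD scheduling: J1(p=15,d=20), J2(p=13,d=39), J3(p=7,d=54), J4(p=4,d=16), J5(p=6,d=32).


EDD: sort by earliest due date
  J4: d=16, p=4
  J1: d=20, p=15
  J5: d=32, p=6
  J2: d=39, p=13
  J3: d=54, p=7
Order: J4 → J1 → J5 → J2 → J3


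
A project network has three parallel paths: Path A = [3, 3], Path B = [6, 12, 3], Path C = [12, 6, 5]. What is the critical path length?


Path A: 3 + 3 = 6
Path B: 6 + 12 + 3 = 21
Path C: 12 + 6 + 5 = 23
Critical path = longest = max(6, 21, 23)
= 23 (Path C)


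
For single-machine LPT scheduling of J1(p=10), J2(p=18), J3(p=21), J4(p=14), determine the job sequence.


LPT: sort by longest processing time first
  J3: p=21
  J2: p=18
  J4: p=14
  J1: p=10
Order: J3 → J2 → J4 → J1


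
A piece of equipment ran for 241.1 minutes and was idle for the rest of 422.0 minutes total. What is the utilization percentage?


Utilization = busy / total × 100
= 241.1 / 422.0 × 100
= 57.1%


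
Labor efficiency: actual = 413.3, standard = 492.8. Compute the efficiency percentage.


Efficiency = (actual / standard) × 100
= (413.3 / 492.8) × 100
= 83.9%


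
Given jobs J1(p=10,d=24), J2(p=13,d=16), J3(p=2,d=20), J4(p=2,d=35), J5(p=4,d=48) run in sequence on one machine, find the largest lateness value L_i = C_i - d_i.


Lateness per job (L = C - d):
  J1: C=10, d=24, L=-14
  J2: C=23, d=16, L=7
  J3: C=25, d=20, L=5
  J4: C=27, d=35, L=-8
  J5: C=31, d=48, L=-17
Lmax = max(-14, 7, 5, -8, -17)
= 7


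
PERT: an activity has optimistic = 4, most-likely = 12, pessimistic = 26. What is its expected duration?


te = (o + 4m + p) / 6
= (4 + 4×12 + 26) / 6
= (4 + 48 + 26) / 6
= 78 / 6
= 13.00


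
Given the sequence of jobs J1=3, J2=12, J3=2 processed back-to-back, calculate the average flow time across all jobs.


Completion times:
  J1: completes at 3
  J2: completes at 15
  J3: completes at 17
Sum = 35
Average = 35/3
= 11.67


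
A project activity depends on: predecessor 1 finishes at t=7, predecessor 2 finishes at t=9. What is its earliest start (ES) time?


ES = max of all predecessor completion times
Predecessors: [7, 9]
ES = max(7, 9)
= 9


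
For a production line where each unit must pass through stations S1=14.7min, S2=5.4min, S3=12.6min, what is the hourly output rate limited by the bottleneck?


Bottleneck = longest station time
Station times: [14.7, 5.4, 12.6]
Max = 14.7 min
Rate = 60 / 14.7
= 4.08 units/hour (bottleneck: 14.7min)


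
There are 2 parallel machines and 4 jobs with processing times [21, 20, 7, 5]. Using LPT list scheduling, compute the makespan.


Jobs (LPT sorted): [21, 20, 7, 5]
Machines: 2
  J=21 → Machine 1 (load: 0+21=21)
  J=20 → Machine 2 (load: 0+20=20)
  J=7 → Machine 2 (load: 20+7=27)
  J=5 → Machine 1 (load: 21+5=26)
Machine loads: [26, 27]
Makespan = max = 27 time units


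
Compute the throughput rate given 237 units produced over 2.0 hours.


Throughput = units / time
= 237 / 2.0
= 118.5 units/hour


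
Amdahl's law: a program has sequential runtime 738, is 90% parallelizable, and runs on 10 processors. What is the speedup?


Amdahl's law: T_p = T × ((1-p) + p/N)
= 738 × ((1-0.9) + 0.9/10)
= 738 × (0.10 + 0.0900)
= 738 × 0.1900
= 140.22
Speedup = 738/140.22
= 5.26×


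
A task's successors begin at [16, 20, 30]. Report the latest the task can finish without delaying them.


LF = min of all successor start times
Successors start at: [16, 20, 30]
LF = min(16, 20, 30)
= 16


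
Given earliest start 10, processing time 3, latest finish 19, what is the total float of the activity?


EF = ES + duration = 10 + 3 = 13
LS = LF - duration = 19 - 3 = 16
Total Float = LF - EF = 19 - 13
(or LS - ES = 16 - 10)
= 6


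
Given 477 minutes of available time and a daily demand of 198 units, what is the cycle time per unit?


Cycle time = available time / demand
= 477 / 198
= 2.41 min/unit


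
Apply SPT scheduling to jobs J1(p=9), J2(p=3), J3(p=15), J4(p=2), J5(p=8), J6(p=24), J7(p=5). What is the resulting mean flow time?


SPT order: J4 → J2 → J7 → J5 → J1 → J3 → J6
Completion times:
  J4: C=2
  J2: C=5
  J7: C=10
  J5: C=18
  J1: C=27
  J3: C=42
  J6: C=66
Sum = 170, n = 7
Mean flow = 170/7
= 24.29


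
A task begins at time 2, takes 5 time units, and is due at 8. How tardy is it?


Completion = start + processing = 2 + 5 = 7
Tardiness = max(0, C - d) = max(0, 7 - 8)
= max(0, -1)
= 0


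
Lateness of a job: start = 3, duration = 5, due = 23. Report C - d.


Completion = 3 + 5 = 8
Lateness = C - d = 8 - 23
= -15


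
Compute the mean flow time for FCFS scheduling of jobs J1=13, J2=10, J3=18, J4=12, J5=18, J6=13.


Completion times:
  J1: completes at 13
  J2: completes at 23
  J3: completes at 41
  J4: completes at 53
  J5: completes at 71
  J6: completes at 84
Sum = 285
Average = 285/6
= 47.50


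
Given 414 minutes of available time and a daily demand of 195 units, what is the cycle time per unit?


Cycle time = available time / demand
= 414 / 195
= 2.12 min/unit


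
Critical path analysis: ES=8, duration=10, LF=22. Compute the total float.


EF = ES + duration = 8 + 10 = 18
LS = LF - duration = 22 - 10 = 12
Total Float = LF - EF = 22 - 18
(or LS - ES = 12 - 8)
= 4


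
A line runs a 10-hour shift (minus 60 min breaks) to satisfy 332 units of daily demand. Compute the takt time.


Available = 10×60 - 60 = 540 min
Takt time = 540 / 332
= 1.63 min/unit


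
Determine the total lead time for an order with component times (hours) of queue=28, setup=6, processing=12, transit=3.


Lead time = queue + setup + processing + transit
= 28 + 6 + 12 + 3
= 49 hours


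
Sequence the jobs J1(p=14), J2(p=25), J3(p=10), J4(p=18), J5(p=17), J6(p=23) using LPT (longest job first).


LPT: sort by longest processing time first
  J2: p=25
  J6: p=23
  J4: p=18
  J5: p=17
  J1: p=14
  J3: p=10
Order: J2 → J6 → J4 → J5 → J1 → J3


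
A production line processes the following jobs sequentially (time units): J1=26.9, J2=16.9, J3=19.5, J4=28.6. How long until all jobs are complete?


Sequential makespan: sum all processing times
= 26.9 + 16.9 + 19.5 + 28.6
= 91.9 time units


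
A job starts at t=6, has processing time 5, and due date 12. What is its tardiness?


Completion = start + processing = 6 + 5 = 11
Tardiness = max(0, C - d) = max(0, 11 - 12)
= max(0, -1)
= 0


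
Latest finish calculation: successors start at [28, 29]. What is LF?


LF = min of all successor start times
Successors start at: [28, 29]
LF = min(28, 29)
= 28


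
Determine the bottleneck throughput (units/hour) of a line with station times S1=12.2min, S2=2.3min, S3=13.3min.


Bottleneck = longest station time
Station times: [12.2, 2.3, 13.3]
Max = 13.3 min
Rate = 60 / 13.3
= 4.51 units/hour (bottleneck: 13.3min)


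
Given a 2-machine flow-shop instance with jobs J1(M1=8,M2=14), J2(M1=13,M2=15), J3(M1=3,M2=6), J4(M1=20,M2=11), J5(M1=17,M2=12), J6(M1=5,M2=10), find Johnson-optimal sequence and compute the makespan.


Johnson's rule:
Group 1 (M1≤M2, sort by M1): ['J3', 'J6', 'J1', 'J2']
Group 2 (M1>M2, sort desc M2): ['J5', 'J4']
Sequence: J3 → J6 → J1 → J2 → J5 → J4
Makespan calculation:
  J3: M1 done=3, M2 done=9
  J6: M1 done=8, M2 done=19
  J1: M1 done=16, M2 done=33
  J2: M1 done=29, M2 done=48
  J5: M1 done=46, M2 done=60
  J4: M1 done=66, M2 done=77
= Sequence: J3 → J6 → J1 → J2 → J5 → J4, Makespan: 77


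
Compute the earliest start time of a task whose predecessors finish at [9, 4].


ES = max of all predecessor completion times
Predecessors: [9, 4]
ES = max(9, 4)
= 9


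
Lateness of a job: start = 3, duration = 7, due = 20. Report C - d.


Completion = 3 + 7 = 10
Lateness = C - d = 10 - 20
= -10


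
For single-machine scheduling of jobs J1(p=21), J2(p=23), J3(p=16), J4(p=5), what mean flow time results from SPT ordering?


SPT order: J4 → J3 → J1 → J2
Completion times:
  J4: C=5
  J3: C=21
  J1: C=42
  J2: C=65
Sum = 133, n = 4
Mean flow = 133/4
= 33.25


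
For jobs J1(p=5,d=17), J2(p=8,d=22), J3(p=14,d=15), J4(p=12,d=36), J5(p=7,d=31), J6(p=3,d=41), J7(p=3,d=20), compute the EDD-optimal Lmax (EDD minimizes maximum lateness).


EDD order: J3 → J1 → J7 → J2 → J5 → J4 → J6
Completion and lateness:
  J3: C=14, d=15, L=14-15=-1
  J1: C=19, d=17, L=19-17=2
  J7: C=22, d=20, L=22-20=2
  J2: C=30, d=22, L=30-22=8
  J5: C=37, d=31, L=37-31=6
  J4: C=49, d=36, L=49-36=13
  J6: C=52, d=41, L=52-41=11
Lmax = max(-1, 2, 2, 8, 6, 13, 11)
= 13


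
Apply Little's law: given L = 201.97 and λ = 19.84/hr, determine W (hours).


Little's law: L = λW → W = L / λ
= 201.97 / 19.84
= 10.18 hours


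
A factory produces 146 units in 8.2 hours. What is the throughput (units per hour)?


Throughput = units / time
= 146 / 8.2
= 17.8 units/hour


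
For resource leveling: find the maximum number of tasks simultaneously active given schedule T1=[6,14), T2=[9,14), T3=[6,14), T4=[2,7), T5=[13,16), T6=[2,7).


Check each time point for overlaps:
  t=6: 4 tasks active (T1, T3, T4, T6)
Max concurrent = 4


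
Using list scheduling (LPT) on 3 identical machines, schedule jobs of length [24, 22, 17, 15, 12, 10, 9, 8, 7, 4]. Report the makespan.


Jobs (LPT sorted): [24, 22, 17, 15, 12, 10, 9, 8, 7, 4]
Machines: 3
  J=24 → Machine 1 (load: 0+24=24)
  J=22 → Machine 2 (load: 0+22=22)
  J=17 → Machine 3 (load: 0+17=17)
  J=15 → Machine 3 (load: 17+15=32)
  J=12 → Machine 2 (load: 22+12=34)
  J=10 → Machine 1 (load: 24+10=34)
  J=9 → Machine 3 (load: 32+9=41)
  J=8 → Machine 1 (load: 34+8=42)
  J=7 → Machine 2 (load: 34+7=41)
  J=4 → Machine 2 (load: 41+4=45)
Machine loads: [42, 45, 41]
Makespan = max = 45 time units


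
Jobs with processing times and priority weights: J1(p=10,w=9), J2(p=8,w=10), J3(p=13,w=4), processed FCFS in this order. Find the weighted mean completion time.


Completion times:
  J1: C=10, w×C=9×10=90
  J2: C=18, w×C=10×18=180
  J3: C=31, w×C=4×31=124
Sum w×C = 394
Sum w = 23
Weighted avg = 394/23
= 17.13


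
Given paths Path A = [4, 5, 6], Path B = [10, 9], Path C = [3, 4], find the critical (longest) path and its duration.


Path A: 4 + 5 + 6 = 15
Path B: 10 + 9 = 19
Path C: 3 + 4 = 7
Critical path = longest = max(15, 19, 7)
= 19 (Path B)


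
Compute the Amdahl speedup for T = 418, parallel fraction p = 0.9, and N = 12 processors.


Amdahl's law: T_p = T × ((1-p) + p/N)
= 418 × ((1-0.9) + 0.9/12)
= 418 × (0.10 + 0.0750)
= 418 × 0.1750
= 73.15
Speedup = 418/73.15
= 5.71×


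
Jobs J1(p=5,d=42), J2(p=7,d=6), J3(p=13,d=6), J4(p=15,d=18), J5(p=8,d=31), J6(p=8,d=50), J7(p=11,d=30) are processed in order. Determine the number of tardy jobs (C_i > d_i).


Completion vs due date:
  J1: C=5, d=42 → on time
  J2: C=12, d=6 → TARDY
  J3: C=25, d=6 → TARDY
  J4: C=40, d=18 → TARDY
  J5: C=48, d=31 → TARDY
  J6: C=56, d=50 → TARDY
  J7: C=67, d=30 → TARDY
Tardy jobs: J2, J3, J4, J5, J6, J7
Count = 6


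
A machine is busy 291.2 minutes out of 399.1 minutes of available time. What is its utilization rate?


Utilization = busy / total × 100
= 291.2 / 399.1 × 100
= 73.0%


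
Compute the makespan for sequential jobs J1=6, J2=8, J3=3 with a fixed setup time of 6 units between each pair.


Makespan = Σ processing + (n-1) × setup
= (6 + 8 + 3) + (3-1)×6
= 17 + 12
= 29 time units


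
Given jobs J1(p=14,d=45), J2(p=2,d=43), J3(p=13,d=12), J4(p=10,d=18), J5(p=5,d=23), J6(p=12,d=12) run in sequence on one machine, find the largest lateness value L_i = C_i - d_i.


Lateness per job (L = C - d):
  J1: C=14, d=45, L=-31
  J2: C=16, d=43, L=-27
  J3: C=29, d=12, L=17
  J4: C=39, d=18, L=21
  J5: C=44, d=23, L=21
  J6: C=56, d=12, L=44
Lmax = max(-31, -27, 17, 21, 21, 44)
= 44


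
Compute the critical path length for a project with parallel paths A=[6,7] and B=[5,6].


Path A: 6 + 7 = 13
Path B: 5 + 6 = 11
Critical path = longest = max(13, 11)
= 13 (Path A)


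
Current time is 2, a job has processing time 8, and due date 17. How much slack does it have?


Slack = due - current_time - processing
= 17 - 2 - 8
= 7


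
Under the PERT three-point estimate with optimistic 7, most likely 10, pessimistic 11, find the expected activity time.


te = (o + 4m + p) / 6
= (7 + 4×10 + 11) / 6
= (7 + 40 + 11) / 6
= 58 / 6
= 9.67


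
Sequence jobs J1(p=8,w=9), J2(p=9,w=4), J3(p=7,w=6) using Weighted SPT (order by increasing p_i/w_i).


WSPT (Smith's rule): sort by p/w ascending
  J1: p/w = 8/9 = 0.889
  J3: p/w = 7/6 = 1.167
  J2: p/w = 9/4 = 2.250
Order: J1 → J3 → J2


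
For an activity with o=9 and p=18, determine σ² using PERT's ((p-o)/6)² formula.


σ² = ((p - o) / 6)² = (p - o)² / 36
= (18 - 9)² / 36
= 9² / 36
= 81 / 36
= 2.2500


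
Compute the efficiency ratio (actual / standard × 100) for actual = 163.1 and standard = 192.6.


Efficiency = (actual / standard) × 100
= (163.1 / 192.6) × 100
= 84.7%


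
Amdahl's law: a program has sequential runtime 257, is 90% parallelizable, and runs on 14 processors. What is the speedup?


Amdahl's law: T_p = T × ((1-p) + p/N)
= 257 × ((1-0.9) + 0.9/14)
= 257 × (0.10 + 0.0643)
= 257 × 0.1643
= 42.22
Speedup = 257/42.22
= 6.09×


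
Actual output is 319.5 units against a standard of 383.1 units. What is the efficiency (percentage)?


Efficiency = (actual / standard) × 100
= (319.5 / 383.1) × 100
= 83.4%


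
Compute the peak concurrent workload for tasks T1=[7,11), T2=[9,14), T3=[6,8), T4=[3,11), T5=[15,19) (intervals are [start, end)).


Check each time point for overlaps:
  t=7: 3 tasks active (T1, T3, T4)
Max concurrent = 3


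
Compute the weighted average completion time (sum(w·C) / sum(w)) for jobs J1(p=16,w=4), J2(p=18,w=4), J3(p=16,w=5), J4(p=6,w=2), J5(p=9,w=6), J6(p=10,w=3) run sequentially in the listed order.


Completion times:
  J1: C=16, w×C=4×16=64
  J2: C=34, w×C=4×34=136
  J3: C=50, w×C=5×50=250
  J4: C=56, w×C=2×56=112
  J5: C=65, w×C=6×65=390
  J6: C=75, w×C=3×75=225
Sum w×C = 1177
Sum w = 24
Weighted avg = 1177/24
= 49.04


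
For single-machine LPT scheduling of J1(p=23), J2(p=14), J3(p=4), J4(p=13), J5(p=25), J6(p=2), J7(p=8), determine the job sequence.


LPT: sort by longest processing time first
  J5: p=25
  J1: p=23
  J2: p=14
  J4: p=13
  J7: p=8
  J3: p=4
  J6: p=2
Order: J5 → J1 → J2 → J4 → J7 → J3 → J6


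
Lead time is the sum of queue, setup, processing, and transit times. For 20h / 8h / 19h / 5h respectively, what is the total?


Lead time = queue + setup + processing + transit
= 20 + 8 + 19 + 5
= 52 hours


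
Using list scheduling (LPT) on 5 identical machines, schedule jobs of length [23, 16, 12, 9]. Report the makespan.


Jobs (LPT sorted): [23, 16, 12, 9]
Machines: 5
  J=23 → Machine 1 (load: 0+23=23)
  J=16 → Machine 2 (load: 0+16=16)
  J=12 → Machine 3 (load: 0+12=12)
  J=9 → Machine 4 (load: 0+9=9)
Machine loads: [23, 16, 12, 9, 0]
Makespan = max = 23 time units


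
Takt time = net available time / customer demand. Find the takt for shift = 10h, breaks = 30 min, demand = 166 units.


Available = 10×60 - 30 = 570 min
Takt time = 570 / 166
= 3.43 min/unit


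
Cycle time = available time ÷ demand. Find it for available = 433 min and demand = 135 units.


Cycle time = available time / demand
= 433 / 135
= 3.21 min/unit


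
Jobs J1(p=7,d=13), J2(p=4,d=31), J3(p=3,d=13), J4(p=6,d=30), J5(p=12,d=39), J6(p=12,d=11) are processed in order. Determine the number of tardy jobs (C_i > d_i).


Completion vs due date:
  J1: C=7, d=13 → on time
  J2: C=11, d=31 → on time
  J3: C=14, d=13 → TARDY
  J4: C=20, d=30 → on time
  J5: C=32, d=39 → on time
  J6: C=44, d=11 → TARDY
Tardy jobs: J3, J6
Count = 2


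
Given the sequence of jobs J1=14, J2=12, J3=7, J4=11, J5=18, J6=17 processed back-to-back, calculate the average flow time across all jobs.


Completion times:
  J1: completes at 14
  J2: completes at 26
  J3: completes at 33
  J4: completes at 44
  J5: completes at 62
  J6: completes at 79
Sum = 258
Average = 258/6
= 43.00


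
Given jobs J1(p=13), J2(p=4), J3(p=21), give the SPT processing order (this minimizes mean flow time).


SPT: sort by shortest processing time
  J2: p=4
  J1: p=13
  J3: p=21
Order: J2 → J1 → J3


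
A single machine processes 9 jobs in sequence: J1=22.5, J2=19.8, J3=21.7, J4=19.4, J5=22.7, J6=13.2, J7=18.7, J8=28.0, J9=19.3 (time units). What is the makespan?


Sequential makespan: sum all processing times
= 22.5 + 19.8 + 21.7 + 19.4 + 22.7 + 13.2 + 18.7 + 28.0 + 19.3
= 185.3 time units


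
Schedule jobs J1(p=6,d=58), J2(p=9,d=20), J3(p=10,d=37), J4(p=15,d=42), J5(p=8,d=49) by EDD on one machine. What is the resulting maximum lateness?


EDD order: J2 → J3 → J4 → J5 → J1
Completion and lateness:
  J2: C=9, d=20, L=9-20=-11
  J3: C=19, d=37, L=19-37=-18
  J4: C=34, d=42, L=34-42=-8
  J5: C=42, d=49, L=42-49=-7
  J1: C=48, d=58, L=48-58=-10
Lmax = max(-11, -18, -8, -7, -10)
= -7


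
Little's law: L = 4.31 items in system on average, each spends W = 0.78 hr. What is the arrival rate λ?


Little's law: L = λW → λ = L / W
= 4.31 / 0.78
= 5.53 per hour


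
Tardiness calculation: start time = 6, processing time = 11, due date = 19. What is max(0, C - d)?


Completion = start + processing = 6 + 11 = 17
Tardiness = max(0, C - d) = max(0, 17 - 19)
= max(0, -2)
= 0


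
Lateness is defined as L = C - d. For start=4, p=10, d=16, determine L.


Completion = 4 + 10 = 14
Lateness = C - d = 14 - 16
= -2


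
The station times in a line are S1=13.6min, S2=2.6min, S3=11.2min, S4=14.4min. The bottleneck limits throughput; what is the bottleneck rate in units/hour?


Bottleneck = longest station time
Station times: [13.6, 2.6, 11.2, 14.4]
Max = 14.4 min
Rate = 60 / 14.4
= 4.17 units/hour (bottleneck: 14.4min)


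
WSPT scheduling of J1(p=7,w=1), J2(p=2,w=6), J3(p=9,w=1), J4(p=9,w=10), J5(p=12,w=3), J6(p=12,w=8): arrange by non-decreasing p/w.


WSPT (Smith's rule): sort by p/w ascending
  J2: p/w = 2/6 = 0.333
  J4: p/w = 9/10 = 0.900
  J6: p/w = 12/8 = 1.500
  J5: p/w = 12/3 = 4.000
  J1: p/w = 7/1 = 7.000
  J3: p/w = 9/1 = 9.000
Order: J2 → J4 → J6 → J5 → J1 → J3


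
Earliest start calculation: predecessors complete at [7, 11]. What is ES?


ES = max of all predecessor completion times
Predecessors: [7, 11]
ES = max(7, 11)
= 11


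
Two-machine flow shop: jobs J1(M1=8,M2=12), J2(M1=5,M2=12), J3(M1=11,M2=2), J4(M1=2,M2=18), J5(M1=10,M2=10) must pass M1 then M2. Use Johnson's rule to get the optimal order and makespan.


Johnson's rule:
Group 1 (M1≤M2, sort by M1): ['J4', 'J2', 'J1', 'J5']
Group 2 (M1>M2, sort desc M2): ['J3']
Sequence: J4 → J2 → J1 → J5 → J3
Makespan calculation:
  J4: M1 done=2, M2 done=20
  J2: M1 done=7, M2 done=32
  J1: M1 done=15, M2 done=44
  J5: M1 done=25, M2 done=54
  J3: M1 done=36, M2 done=56
= Sequence: J4 → J2 → J1 → J5 → J3, Makespan: 56


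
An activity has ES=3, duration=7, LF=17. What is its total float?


EF = ES + duration = 3 + 7 = 10
LS = LF - duration = 17 - 7 = 10
Total Float = LF - EF = 17 - 10
(or LS - ES = 10 - 3)
= 7


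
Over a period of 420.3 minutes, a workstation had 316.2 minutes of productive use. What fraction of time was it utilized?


Utilization = busy / total × 100
= 316.2 / 420.3 × 100
= 75.2%


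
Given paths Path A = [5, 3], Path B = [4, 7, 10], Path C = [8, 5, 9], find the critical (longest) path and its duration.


Path A: 5 + 3 = 8
Path B: 4 + 7 + 10 = 21
Path C: 8 + 5 + 9 = 22
Critical path = longest = max(8, 21, 22)
= 22 (Path C)


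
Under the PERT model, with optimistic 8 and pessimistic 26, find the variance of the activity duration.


σ² = ((p - o) / 6)² = (p - o)² / 36
= (26 - 8)² / 36
= 18² / 36
= 324 / 36
= 9.0000


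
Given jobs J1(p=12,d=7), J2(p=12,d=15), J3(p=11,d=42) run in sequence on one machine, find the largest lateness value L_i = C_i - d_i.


Lateness per job (L = C - d):
  J1: C=12, d=7, L=5
  J2: C=24, d=15, L=9
  J3: C=35, d=42, L=-7
Lmax = max(5, 9, -7)
= 9


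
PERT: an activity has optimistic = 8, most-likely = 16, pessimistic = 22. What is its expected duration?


te = (o + 4m + p) / 6
= (8 + 4×16 + 22) / 6
= (8 + 64 + 22) / 6
= 94 / 6
= 15.67


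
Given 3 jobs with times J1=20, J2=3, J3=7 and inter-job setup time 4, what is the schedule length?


Makespan = Σ processing + (n-1) × setup
= (20 + 3 + 7) + (3-1)×4
= 30 + 8
= 38 time units


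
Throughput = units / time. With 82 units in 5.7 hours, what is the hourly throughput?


Throughput = units / time
= 82 / 5.7
= 14.4 units/hour


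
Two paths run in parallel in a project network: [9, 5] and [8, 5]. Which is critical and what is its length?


Path A: 9 + 5 = 14
Path B: 8 + 5 = 13
Critical path = longest = max(14, 13)
= 14 (Path A)


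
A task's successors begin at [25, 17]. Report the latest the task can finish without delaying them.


LF = min of all successor start times
Successors start at: [25, 17]
LF = min(25, 17)
= 17


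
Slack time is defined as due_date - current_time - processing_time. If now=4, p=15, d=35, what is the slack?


Slack = due - current_time - processing
= 35 - 4 - 15
= 16


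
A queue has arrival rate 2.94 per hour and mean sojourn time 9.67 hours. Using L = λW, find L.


Little's law: L = λ × W
= 2.94 × 9.67
= 28.43


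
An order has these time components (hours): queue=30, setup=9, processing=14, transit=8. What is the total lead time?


Lead time = queue + setup + processing + transit
= 30 + 9 + 14 + 8
= 61 hours


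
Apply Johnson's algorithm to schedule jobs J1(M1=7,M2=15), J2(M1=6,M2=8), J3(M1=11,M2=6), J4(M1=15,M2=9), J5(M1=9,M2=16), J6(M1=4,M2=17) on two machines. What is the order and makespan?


Johnson's rule:
Group 1 (M1≤M2, sort by M1): ['J6', 'J2', 'J1', 'J5']
Group 2 (M1>M2, sort desc M2): ['J4', 'J3']
Sequence: J6 → J2 → J1 → J5 → J4 → J3
Makespan calculation:
  J6: M1 done=4, M2 done=21
  J2: M1 done=10, M2 done=29
  J1: M1 done=17, M2 done=44
  J5: M1 done=26, M2 done=60
  J4: M1 done=41, M2 done=69
  J3: M1 done=52, M2 done=75
= Sequence: J6 → J2 → J1 → J5 → J4 → J3, Makespan: 75


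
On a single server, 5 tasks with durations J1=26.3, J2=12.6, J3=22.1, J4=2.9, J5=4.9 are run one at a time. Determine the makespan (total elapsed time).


Sequential makespan: sum all processing times
= 26.3 + 12.6 + 22.1 + 2.9 + 4.9
= 68.8 time units


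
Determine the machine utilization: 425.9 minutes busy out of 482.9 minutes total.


Utilization = busy / total × 100
= 425.9 / 482.9 × 100
= 88.2%


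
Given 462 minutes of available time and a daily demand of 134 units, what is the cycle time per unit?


Cycle time = available time / demand
= 462 / 134
= 3.45 min/unit


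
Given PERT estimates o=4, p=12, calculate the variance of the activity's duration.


σ² = ((p - o) / 6)² = (p - o)² / 36
= (12 - 4)² / 36
= 8² / 36
= 64 / 36
= 1.7778


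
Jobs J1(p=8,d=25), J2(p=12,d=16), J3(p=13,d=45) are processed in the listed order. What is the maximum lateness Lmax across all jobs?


Lateness per job (L = C - d):
  J1: C=8, d=25, L=-17
  J2: C=20, d=16, L=4
  J3: C=33, d=45, L=-12
Lmax = max(-17, 4, -12)
= 4


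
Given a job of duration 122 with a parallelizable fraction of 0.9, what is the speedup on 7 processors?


Amdahl's law: T_p = T × ((1-p) + p/N)
= 122 × ((1-0.9) + 0.9/7)
= 122 × (0.10 + 0.1286)
= 122 × 0.2286
= 27.89
Speedup = 122/27.89
= 4.38×


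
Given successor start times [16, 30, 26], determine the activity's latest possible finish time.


LF = min of all successor start times
Successors start at: [16, 30, 26]
LF = min(16, 30, 26)
= 16


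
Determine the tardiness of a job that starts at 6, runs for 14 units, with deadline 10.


Completion = start + processing = 6 + 14 = 20
Tardiness = max(0, C - d) = max(0, 20 - 10)
= max(0, 10)
= 10


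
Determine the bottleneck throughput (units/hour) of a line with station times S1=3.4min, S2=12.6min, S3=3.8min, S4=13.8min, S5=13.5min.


Bottleneck = longest station time
Station times: [3.4, 12.6, 3.8, 13.8, 13.5]
Max = 13.8 min
Rate = 60 / 13.8
= 4.35 units/hour (bottleneck: 13.8min)


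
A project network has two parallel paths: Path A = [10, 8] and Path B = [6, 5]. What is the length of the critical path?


Path A: 10 + 8 = 18
Path B: 6 + 5 = 11
Critical path = longest = max(18, 11)
= 18 (Path A)


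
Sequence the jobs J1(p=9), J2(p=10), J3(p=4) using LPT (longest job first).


LPT: sort by longest processing time first
  J2: p=10
  J1: p=9
  J3: p=4
Order: J2 → J1 → J3


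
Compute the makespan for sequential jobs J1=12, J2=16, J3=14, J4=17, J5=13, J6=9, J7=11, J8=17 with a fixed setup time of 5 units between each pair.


Makespan = Σ processing + (n-1) × setup
= (12 + 16 + 14 + 17 + 13 + 9 + 11 + 17) + (8-1)×5
= 109 + 35
= 144 time units


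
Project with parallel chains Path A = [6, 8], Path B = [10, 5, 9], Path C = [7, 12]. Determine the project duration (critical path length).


Path A: 6 + 8 = 14
Path B: 10 + 5 + 9 = 24
Path C: 7 + 12 = 19
Critical path = longest = max(14, 24, 19)
= 24 (Path B)


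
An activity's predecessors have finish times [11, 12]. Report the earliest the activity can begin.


ES = max of all predecessor completion times
Predecessors: [11, 12]
ES = max(11, 12)
= 12


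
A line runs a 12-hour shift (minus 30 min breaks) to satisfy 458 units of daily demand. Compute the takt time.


Available = 12×60 - 30 = 690 min
Takt time = 690 / 458
= 1.51 min/unit


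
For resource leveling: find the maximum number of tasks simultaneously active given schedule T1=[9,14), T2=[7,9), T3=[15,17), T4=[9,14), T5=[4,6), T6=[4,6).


Check each time point for overlaps:
  t=4: 2 tasks active (T5, T6)
Max concurrent = 2


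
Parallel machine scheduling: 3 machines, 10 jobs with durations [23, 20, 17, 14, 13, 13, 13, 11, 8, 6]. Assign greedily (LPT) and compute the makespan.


Jobs (LPT sorted): [23, 20, 17, 14, 13, 13, 13, 11, 8, 6]
Machines: 3
  J=23 → Machine 1 (load: 0+23=23)
  J=20 → Machine 2 (load: 0+20=20)
  J=17 → Machine 3 (load: 0+17=17)
  J=14 → Machine 3 (load: 17+14=31)
  J=13 → Machine 2 (load: 20+13=33)
  J=13 → Machine 1 (load: 23+13=36)
  J=13 → Machine 3 (load: 31+13=44)
  J=11 → Machine 2 (load: 33+11=44)
  J=8 → Machine 1 (load: 36+8=44)
  J=6 → Machine 1 (load: 44+6=50)
Machine loads: [50, 44, 44]
Makespan = max = 50 time units


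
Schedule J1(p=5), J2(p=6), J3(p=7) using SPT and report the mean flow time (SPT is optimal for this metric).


SPT order: J1 → J2 → J3
Completion times:
  J1: C=5
  J2: C=11
  J3: C=18
Sum = 34, n = 3
Mean flow = 34/3
= 11.33


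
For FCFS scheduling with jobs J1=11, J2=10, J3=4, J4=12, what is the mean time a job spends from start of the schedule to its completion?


Completion times:
  J1: completes at 11
  J2: completes at 21
  J3: completes at 25
  J4: completes at 37
Sum = 94
Average = 94/4
= 23.50


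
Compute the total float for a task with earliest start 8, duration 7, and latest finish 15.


EF = ES + duration = 8 + 7 = 15
LS = LF - duration = 15 - 7 = 8
Total Float = LF - EF = 15 - 15
(or LS - ES = 8 - 8)
= 0


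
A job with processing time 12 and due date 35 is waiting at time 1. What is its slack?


Slack = due - current_time - processing
= 35 - 1 - 12
= 22


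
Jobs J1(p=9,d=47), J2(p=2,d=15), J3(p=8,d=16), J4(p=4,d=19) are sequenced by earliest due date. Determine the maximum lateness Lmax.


EDD order: J2 → J3 → J4 → J1
Completion and lateness:
  J2: C=2, d=15, L=2-15=-13
  J3: C=10, d=16, L=10-16=-6
  J4: C=14, d=19, L=14-19=-5
  J1: C=23, d=47, L=23-47=-24
Lmax = max(-13, -6, -5, -24)
= -5
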